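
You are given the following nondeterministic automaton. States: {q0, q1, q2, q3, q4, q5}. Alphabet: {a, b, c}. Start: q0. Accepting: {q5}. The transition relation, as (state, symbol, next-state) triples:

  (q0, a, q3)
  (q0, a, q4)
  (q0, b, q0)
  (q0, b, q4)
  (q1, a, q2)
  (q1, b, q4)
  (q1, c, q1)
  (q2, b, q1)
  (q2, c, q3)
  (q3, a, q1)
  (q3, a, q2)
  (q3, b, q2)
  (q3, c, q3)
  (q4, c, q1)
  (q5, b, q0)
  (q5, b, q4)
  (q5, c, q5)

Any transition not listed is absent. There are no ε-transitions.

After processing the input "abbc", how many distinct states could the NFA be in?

1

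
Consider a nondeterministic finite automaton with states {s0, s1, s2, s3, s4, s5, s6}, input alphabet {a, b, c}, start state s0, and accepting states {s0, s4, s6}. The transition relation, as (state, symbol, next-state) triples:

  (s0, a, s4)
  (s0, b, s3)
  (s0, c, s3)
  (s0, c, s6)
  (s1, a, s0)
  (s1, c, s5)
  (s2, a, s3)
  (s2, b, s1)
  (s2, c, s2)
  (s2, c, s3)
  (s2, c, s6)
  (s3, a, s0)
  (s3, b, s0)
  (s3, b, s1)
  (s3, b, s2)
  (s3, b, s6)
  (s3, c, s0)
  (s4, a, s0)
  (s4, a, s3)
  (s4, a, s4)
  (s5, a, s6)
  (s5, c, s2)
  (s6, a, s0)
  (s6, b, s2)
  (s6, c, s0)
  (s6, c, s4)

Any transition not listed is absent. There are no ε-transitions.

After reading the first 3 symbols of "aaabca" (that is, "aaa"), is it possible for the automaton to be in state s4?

Yes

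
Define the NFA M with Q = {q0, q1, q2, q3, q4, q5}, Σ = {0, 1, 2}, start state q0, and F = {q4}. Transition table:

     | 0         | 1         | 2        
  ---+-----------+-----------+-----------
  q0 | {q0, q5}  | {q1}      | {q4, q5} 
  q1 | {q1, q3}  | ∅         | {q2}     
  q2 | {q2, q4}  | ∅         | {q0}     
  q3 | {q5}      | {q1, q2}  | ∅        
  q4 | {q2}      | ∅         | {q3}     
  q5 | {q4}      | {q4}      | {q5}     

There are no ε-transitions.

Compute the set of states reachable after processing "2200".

Start in {q0}.
Read '2': q0→{q4, q5}; now {q4, q5}.
Read '2': q4→{q3}, q5→{q5}; now {q3, q5}.
Read '0': q3→{q5}, q5→{q4}; now {q4, q5}.
Read '0': q4→{q2}, q5→{q4}; now {q2, q4}.

{q2, q4}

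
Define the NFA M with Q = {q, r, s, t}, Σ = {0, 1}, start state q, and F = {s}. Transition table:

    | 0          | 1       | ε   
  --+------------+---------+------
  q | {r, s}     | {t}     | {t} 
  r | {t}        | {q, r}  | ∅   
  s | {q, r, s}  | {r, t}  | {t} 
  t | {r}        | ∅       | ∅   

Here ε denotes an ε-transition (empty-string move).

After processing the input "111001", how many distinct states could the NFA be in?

Start: ε-closure({q}) = {q, t}.
Read '1': {q, t} → {t}.
Read '1': {t} → ∅.
The set is empty and remains empty for the remaining 4 symbols.
That set has 0 states.

0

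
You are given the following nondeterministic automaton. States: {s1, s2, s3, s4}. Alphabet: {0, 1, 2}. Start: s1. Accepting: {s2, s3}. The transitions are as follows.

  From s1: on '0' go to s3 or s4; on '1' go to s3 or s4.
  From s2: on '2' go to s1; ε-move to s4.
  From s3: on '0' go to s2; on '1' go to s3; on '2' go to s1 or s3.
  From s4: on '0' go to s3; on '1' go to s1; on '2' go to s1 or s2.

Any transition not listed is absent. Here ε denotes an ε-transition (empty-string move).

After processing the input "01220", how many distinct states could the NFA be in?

3

Start in {s1}.
Read '0': s1→{s3, s4}; now {s3, s4}.
Read '1': s3→{s3}, s4→{s1}; now {s1, s3}.
Read '2': s1→∅, s3→{s1, s3}; now {s1, s3}.
Read '2': s1→∅, s3→{s1, s3}; now {s1, s3}.
Read '0': s1→{s3, s4}, s3→{s2}; now {s2, s3, s4}.
That set has 3 states.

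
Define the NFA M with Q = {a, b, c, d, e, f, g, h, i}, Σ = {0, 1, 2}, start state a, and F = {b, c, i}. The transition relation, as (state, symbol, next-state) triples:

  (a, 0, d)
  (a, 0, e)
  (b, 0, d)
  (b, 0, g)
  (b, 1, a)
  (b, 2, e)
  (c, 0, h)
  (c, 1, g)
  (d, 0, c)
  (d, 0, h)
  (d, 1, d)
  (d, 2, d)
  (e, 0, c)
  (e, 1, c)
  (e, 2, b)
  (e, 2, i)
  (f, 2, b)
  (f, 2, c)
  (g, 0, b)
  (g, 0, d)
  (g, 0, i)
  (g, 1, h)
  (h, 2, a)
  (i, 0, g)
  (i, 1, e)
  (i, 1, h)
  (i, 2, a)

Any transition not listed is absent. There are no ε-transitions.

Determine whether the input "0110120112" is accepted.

No

Start in {a}.
Read '0': a→{d, e}; now {d, e}.
Read '1': d→{d}, e→{c}; now {c, d}.
Read '1': c→{g}, d→{d}; now {d, g}.
Read '0': d→{c, h}, g→{b, d, i}; now {b, c, d, h, i}.
Read '1': b→{a}, c→{g}, d→{d}, h→∅, i→{e, h}; now {a, d, e, g, h}.
Read '2': a→∅, d→{d}, e→{b, i}, g→∅, h→{a}; now {a, b, d, i}.
Read '0': a→{d, e}, b→{d, g}, d→{c, h}, i→{g}; now {c, d, e, g, h}.
Read '1': c→{g}, d→{d}, e→{c}, g→{h}, h→∅; now {c, d, g, h}.
Read '1': c→{g}, d→{d}, g→{h}, h→∅; now {d, g, h}.
Read '2': d→{d}, g→∅, h→{a}; now {a, d}.
The final set {a, d} contains no accepting state.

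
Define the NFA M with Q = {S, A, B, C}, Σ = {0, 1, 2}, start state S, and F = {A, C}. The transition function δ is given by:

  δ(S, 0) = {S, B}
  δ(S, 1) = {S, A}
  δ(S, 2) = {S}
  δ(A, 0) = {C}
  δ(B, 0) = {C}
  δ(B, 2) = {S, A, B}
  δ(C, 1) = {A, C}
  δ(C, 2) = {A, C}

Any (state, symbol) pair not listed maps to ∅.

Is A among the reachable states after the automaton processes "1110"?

No

Start in {S}.
Read '1': {S} → {S, A}.
Read '1': {S, A} → {S, A}.
Read '1': {S, A} → {S, A}.
Read '0': {S, A} → {S, B, C}.
State A is not in {S, B, C}.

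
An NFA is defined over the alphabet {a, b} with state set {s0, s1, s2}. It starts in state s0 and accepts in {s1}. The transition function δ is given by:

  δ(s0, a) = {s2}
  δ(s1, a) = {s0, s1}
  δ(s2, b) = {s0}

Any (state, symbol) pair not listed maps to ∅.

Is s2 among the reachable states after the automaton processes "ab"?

Start in {s0}.
Read 'a': {s0} → {s2}.
Read 'b': {s2} → {s0}.
State s2 is not in {s0}.

No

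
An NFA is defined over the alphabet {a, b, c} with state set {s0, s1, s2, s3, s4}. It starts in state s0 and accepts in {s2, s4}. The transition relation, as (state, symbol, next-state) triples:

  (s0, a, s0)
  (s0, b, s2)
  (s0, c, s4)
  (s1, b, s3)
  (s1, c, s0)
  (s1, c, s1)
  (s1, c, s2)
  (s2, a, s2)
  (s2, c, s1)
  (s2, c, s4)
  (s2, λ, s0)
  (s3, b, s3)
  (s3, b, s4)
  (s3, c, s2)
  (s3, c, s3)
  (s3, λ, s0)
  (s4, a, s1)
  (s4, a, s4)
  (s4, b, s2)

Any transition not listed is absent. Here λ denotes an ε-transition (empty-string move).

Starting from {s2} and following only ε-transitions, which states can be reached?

Begin with {s2}.
ε-move s2 → s0; add s0.

{s0, s2}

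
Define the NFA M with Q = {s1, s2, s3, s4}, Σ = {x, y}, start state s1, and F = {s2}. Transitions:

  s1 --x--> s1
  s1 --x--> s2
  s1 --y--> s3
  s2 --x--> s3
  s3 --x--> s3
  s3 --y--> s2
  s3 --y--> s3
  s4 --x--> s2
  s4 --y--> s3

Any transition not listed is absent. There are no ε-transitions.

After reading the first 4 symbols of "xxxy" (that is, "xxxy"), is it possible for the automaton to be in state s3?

Yes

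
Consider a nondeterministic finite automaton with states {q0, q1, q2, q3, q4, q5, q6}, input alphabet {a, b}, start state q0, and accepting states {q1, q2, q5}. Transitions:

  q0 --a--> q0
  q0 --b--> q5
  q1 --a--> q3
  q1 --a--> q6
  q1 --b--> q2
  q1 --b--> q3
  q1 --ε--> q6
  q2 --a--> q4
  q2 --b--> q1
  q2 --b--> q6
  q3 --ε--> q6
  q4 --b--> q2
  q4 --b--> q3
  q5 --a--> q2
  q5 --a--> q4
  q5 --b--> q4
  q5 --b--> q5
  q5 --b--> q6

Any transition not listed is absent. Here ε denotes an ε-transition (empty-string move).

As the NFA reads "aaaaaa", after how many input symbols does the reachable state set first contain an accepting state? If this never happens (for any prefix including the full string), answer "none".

none

Start in {q0}.
Read 'a': {q0} → {q0}.
Read 'a': {q0} → {q0}.
Read 'a': {q0} → {q0}.
Read 'a': {q0} → {q0}.
Read 'a': {q0} → {q0}.
Read 'a': {q0} → {q0}.
No reachable set along the way intersects F.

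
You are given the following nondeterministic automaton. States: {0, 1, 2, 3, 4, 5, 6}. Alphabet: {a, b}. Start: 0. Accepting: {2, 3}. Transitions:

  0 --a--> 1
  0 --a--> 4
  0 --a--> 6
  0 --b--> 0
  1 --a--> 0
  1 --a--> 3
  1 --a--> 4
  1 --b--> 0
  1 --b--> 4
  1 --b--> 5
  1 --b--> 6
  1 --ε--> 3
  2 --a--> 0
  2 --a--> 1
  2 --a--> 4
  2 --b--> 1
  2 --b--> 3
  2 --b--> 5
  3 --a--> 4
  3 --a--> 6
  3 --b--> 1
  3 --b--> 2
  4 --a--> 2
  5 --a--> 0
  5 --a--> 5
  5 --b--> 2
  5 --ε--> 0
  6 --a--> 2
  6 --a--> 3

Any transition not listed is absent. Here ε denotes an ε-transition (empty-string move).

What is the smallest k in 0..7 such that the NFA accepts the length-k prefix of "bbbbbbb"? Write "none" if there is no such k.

Start in {0}.
Read 'b': {0} → {0}.
Read 'b': {0} → {0}.
Read 'b': {0} → {0}.
Read 'b': {0} → {0}.
Read 'b': {0} → {0}.
Read 'b': {0} → {0}.
Read 'b': {0} → {0}.
No reachable set along the way intersects F.

none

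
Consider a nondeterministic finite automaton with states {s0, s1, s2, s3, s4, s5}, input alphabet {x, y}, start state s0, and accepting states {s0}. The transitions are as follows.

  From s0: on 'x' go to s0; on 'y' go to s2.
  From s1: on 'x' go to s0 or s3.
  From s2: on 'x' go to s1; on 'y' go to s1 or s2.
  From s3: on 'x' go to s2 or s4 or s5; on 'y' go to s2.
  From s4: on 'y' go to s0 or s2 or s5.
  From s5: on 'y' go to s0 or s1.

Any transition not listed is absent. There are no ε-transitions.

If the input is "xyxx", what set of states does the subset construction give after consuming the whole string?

Start in {s0}.
Read 'x': {s0} → {s0}.
Read 'y': {s0} → {s2}.
Read 'x': {s2} → {s1}.
Read 'x': {s1} → {s0, s3}.

{s0, s3}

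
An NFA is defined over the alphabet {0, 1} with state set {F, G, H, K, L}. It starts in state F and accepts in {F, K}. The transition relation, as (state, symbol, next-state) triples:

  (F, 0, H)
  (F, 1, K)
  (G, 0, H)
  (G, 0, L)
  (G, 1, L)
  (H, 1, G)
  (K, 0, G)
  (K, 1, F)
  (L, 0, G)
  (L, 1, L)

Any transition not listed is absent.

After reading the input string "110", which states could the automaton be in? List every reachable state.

{H}

Start in {F}.
Read '1': F→{K}; now {K}.
Read '1': K→{F}; now {F}.
Read '0': F→{H}; now {H}.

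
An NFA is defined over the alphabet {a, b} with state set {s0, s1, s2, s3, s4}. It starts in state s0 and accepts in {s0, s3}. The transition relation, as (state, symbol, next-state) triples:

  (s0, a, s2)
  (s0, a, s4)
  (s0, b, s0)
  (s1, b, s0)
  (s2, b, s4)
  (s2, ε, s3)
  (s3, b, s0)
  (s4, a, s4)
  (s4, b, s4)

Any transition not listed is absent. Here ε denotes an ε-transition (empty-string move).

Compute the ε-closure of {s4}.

Begin with {s4}.
No ε-moves leave this set, so the closure equals the set itself.

{s4}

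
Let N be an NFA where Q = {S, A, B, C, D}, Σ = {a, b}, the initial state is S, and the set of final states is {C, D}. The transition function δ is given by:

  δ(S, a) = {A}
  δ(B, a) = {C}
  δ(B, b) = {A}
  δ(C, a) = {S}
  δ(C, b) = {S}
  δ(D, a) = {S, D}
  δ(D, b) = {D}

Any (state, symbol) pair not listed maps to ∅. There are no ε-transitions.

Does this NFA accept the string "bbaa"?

No

Start in {S}.
Read 'b': {S} → ∅.
The set is empty and remains empty for the remaining 3 symbols.
The final set ∅ contains no accepting state.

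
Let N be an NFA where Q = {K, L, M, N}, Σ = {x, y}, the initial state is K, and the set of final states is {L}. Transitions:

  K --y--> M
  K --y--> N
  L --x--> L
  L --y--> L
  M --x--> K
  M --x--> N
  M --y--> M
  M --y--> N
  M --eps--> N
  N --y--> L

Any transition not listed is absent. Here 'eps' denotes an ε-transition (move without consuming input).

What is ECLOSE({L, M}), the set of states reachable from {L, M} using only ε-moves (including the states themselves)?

{L, M, N}

Begin with {L, M}.
ε-move M → N; add N.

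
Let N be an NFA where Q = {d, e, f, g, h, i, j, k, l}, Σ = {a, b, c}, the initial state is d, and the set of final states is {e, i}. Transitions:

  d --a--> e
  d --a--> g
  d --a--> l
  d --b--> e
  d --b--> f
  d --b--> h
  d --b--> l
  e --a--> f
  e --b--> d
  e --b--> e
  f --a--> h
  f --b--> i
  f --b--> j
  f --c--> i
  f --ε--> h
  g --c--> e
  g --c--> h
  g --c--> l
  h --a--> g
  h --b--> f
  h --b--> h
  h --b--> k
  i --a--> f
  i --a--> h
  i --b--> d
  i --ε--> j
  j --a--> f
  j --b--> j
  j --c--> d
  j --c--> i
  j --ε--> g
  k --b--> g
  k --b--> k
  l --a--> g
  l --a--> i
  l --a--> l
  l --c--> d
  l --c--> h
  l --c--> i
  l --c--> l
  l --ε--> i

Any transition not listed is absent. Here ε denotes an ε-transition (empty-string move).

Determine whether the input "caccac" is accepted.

No

Start in {d}.
Read 'c': d→∅; now ∅.
The set is empty and remains empty for the remaining 5 symbols.
The final set ∅ contains no accepting state.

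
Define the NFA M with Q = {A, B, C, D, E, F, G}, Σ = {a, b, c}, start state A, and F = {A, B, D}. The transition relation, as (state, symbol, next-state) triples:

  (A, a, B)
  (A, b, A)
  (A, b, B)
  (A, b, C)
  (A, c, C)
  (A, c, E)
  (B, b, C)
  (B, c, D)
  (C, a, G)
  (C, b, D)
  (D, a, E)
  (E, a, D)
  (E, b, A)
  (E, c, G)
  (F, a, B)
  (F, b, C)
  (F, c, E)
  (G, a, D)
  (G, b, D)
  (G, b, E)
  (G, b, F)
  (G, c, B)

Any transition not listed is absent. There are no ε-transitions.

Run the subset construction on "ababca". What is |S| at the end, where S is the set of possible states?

1

Start in {A}.
Read 'a': A→{B}; now {B}.
Read 'b': B→{C}; now {C}.
Read 'a': C→{G}; now {G}.
Read 'b': G→{D, E, F}; now {D, E, F}.
Read 'c': D→∅, E→{G}, F→{E}; now {E, G}.
Read 'a': E→{D}, G→{D}; now {D}.
That set has 1 state.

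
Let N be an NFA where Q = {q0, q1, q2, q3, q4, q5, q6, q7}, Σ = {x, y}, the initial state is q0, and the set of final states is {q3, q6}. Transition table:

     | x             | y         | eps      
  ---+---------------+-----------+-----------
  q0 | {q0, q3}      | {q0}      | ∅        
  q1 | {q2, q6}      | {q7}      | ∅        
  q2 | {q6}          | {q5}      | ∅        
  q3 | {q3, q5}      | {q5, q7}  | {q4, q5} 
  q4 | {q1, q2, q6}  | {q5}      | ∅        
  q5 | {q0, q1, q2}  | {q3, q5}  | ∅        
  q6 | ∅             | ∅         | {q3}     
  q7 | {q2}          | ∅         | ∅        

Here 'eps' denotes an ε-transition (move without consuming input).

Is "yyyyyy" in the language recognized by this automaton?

No

Start in {q0}.
Read 'y': q0→{q0}; now {q0}.
Read 'y': q0→{q0}; now {q0}.
Read 'y': q0→{q0}; now {q0}.
Read 'y': q0→{q0}; now {q0}.
Read 'y': q0→{q0}; now {q0}.
Read 'y': q0→{q0}; now {q0}.
The final set {q0} contains no accepting state.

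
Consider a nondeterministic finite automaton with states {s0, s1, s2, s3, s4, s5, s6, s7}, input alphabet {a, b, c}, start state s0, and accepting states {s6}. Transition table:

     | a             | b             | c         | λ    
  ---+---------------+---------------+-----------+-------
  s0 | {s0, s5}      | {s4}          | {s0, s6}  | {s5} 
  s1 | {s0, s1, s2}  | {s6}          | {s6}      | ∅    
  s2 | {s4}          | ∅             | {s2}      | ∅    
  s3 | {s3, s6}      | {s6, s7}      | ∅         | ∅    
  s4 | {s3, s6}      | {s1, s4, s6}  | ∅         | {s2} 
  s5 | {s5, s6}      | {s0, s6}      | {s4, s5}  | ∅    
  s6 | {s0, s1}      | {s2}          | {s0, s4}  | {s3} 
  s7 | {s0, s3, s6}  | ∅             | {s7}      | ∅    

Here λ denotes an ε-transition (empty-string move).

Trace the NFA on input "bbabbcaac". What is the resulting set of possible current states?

{s0, s2, s3, s4, s5, s6}

Start: ε-closure({s0}) = {s0, s5}.
Read 'b': {s0, s5} → {s0, s2, s3, s4, s5, s6}.
Read 'b': {s0, s2, s3, s4, s5, s6} → {s0, s1, s2, s3, s4, s5, s6, s7}.
Read 'a': {s0, s1, s2, s3, s4, s5, s6, s7} → {s0, s1, s2, s3, s4, s5, s6}.
Read 'b': {s0, s1, s2, s3, s4, s5, s6} → {s0, s1, s2, s3, s4, s5, s6, s7}.
Read 'b': {s0, s1, s2, s3, s4, s5, s6, s7} → {s0, s1, s2, s3, s4, s5, s6, s7}.
Read 'c': {s0, s1, s2, s3, s4, s5, s6, s7} → {s0, s2, s3, s4, s5, s6, s7}.
Read 'a': {s0, s2, s3, s4, s5, s6, s7} → {s0, s1, s2, s3, s4, s5, s6}.
Read 'a': {s0, s1, s2, s3, s4, s5, s6} → {s0, s1, s2, s3, s4, s5, s6}.
Read 'c': {s0, s1, s2, s3, s4, s5, s6} → {s0, s2, s3, s4, s5, s6}.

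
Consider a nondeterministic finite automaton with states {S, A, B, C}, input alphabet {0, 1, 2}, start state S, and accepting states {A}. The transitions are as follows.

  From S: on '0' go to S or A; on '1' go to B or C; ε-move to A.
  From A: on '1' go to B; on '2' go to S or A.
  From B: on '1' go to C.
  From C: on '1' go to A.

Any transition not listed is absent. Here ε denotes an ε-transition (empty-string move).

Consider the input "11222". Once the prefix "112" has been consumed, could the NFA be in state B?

Start: ε-closure({S}) = {S, A}.
Read '1': {S, A} → {B, C}.
Read '1': {B, C} → {A, C}.
Read '2': {A, C} → {S, A}.
State B is not in {S, A}.

No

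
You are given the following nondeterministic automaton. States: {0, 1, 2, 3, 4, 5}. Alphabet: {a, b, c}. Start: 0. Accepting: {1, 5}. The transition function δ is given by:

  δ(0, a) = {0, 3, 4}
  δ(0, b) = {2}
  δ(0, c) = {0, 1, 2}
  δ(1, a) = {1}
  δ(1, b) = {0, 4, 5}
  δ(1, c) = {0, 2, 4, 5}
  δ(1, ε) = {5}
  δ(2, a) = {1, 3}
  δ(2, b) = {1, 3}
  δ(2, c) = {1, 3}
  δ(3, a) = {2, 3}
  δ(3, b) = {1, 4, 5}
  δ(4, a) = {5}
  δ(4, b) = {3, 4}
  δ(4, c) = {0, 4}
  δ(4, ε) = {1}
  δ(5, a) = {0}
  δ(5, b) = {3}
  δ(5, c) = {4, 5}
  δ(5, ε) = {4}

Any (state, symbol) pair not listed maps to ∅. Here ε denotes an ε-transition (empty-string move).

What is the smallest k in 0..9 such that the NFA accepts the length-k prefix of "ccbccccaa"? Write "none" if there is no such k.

Start in {0}.
Read 'c': {0} → {0, 1, 2, 4, 5}.
None of the earlier sets intersect F, but {0, 1, 2, 4, 5} does.

1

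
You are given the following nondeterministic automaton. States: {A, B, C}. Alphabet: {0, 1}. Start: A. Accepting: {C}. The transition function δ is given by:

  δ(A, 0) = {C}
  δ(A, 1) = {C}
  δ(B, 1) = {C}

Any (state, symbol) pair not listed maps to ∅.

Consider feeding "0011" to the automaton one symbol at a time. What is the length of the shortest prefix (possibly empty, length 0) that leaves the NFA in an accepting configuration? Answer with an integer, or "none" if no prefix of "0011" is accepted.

Start in {A}.
Read '0': {A} → {C}.
None of the earlier sets intersect F, but {C} does.

1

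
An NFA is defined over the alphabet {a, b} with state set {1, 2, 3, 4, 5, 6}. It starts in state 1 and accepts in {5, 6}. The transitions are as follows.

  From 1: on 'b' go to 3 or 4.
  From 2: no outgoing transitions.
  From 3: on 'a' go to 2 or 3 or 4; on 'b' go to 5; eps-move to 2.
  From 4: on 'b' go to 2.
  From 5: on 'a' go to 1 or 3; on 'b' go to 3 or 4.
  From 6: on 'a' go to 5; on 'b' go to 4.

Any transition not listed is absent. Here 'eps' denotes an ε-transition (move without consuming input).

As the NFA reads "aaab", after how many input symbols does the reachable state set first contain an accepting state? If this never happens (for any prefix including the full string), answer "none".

Start in {1}.
Read 'a': 1→∅; now ∅.
The set is empty and remains empty for the remaining 3 symbols.
No reachable set along the way intersects F.

none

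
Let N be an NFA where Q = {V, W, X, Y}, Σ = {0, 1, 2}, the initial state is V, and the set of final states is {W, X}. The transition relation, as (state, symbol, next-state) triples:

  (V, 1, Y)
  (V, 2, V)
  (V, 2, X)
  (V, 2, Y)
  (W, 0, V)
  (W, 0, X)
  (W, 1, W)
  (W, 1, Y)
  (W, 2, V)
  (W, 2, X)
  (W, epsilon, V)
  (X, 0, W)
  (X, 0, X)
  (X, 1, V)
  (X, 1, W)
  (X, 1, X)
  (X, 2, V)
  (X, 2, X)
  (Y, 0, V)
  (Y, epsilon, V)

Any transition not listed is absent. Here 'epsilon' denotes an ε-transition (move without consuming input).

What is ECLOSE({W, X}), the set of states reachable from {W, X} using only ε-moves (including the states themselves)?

Begin with {W, X}.
ε-move W → V; add V.

{V, W, X}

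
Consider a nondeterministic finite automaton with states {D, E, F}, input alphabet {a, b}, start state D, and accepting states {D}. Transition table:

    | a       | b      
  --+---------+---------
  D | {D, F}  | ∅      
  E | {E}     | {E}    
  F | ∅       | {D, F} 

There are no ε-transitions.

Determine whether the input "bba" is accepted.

Start in {D}.
Read 'b': D→∅; now ∅.
The set is empty and remains empty for the remaining 2 symbols.
The final set ∅ contains no accepting state.

No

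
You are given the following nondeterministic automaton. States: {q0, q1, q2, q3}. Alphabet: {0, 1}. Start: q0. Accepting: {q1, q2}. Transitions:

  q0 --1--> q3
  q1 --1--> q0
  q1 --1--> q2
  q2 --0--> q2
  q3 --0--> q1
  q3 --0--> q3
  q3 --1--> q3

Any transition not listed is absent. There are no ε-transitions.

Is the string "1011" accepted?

Start in {q0}.
Read '1': {q0} → {q3}.
Read '0': {q3} → {q1, q3}.
Read '1': {q1, q3} → {q0, q2, q3}.
Read '1': {q0, q2, q3} → {q3}.
The final set {q3} contains no accepting state.

No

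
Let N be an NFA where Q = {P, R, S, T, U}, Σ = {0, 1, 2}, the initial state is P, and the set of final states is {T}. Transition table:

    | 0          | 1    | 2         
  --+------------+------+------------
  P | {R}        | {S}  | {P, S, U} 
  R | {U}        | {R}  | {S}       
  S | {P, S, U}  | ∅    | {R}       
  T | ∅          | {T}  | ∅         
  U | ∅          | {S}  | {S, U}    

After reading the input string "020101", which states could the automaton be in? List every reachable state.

{S}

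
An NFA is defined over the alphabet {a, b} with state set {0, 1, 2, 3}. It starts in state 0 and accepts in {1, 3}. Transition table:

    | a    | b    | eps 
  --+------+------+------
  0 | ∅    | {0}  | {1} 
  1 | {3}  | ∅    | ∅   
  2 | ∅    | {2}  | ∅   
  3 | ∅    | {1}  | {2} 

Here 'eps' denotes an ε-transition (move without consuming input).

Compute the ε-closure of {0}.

{0, 1}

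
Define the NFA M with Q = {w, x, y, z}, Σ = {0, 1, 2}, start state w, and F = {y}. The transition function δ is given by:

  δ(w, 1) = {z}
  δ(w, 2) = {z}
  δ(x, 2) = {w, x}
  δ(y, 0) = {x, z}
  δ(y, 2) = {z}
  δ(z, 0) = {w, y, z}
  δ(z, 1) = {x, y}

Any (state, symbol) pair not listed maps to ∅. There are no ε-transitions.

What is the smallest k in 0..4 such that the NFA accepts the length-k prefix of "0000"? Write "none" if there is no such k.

Start in {w}.
Read '0': {w} → ∅.
The set is empty and remains empty for the remaining 3 symbols.
No reachable set along the way intersects F.

none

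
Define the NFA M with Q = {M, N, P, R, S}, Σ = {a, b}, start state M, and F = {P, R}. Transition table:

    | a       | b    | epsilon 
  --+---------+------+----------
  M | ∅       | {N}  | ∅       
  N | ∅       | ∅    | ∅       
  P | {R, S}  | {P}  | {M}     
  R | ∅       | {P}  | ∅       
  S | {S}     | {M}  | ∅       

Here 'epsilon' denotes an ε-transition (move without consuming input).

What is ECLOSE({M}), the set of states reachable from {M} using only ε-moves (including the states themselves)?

{M}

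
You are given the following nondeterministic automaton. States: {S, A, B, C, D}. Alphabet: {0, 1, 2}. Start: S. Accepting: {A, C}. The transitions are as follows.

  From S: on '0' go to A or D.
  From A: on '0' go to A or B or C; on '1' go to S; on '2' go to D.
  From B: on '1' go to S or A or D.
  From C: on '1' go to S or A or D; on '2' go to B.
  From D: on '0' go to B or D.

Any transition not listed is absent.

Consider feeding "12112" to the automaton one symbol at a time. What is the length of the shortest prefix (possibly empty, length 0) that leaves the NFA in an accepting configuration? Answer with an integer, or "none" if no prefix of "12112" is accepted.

none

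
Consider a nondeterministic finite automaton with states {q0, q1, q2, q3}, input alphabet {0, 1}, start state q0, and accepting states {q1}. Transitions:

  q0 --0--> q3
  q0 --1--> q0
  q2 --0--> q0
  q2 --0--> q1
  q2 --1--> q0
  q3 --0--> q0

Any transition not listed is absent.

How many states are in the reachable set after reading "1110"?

1

Start in {q0}.
Read '1': {q0} → {q0}.
Read '1': {q0} → {q0}.
Read '1': {q0} → {q0}.
Read '0': {q0} → {q3}.
That set has 1 state.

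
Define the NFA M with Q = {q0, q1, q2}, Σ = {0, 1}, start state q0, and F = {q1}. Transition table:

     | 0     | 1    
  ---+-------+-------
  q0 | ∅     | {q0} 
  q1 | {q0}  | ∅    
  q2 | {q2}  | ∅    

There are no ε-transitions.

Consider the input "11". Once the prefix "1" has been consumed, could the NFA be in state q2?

Start in {q0}.
Read '1': {q0} → {q0}.
State q2 is not in {q0}.

No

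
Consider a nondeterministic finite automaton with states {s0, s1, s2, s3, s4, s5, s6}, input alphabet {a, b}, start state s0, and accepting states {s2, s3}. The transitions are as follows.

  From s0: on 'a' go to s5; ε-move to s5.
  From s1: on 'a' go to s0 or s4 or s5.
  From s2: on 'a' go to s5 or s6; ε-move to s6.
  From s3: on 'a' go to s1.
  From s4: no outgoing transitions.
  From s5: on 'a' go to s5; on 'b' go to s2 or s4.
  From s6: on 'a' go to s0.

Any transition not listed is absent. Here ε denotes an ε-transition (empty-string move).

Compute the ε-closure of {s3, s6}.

{s3, s6}

Begin with {s3, s6}.
No ε-moves leave this set, so the closure equals the set itself.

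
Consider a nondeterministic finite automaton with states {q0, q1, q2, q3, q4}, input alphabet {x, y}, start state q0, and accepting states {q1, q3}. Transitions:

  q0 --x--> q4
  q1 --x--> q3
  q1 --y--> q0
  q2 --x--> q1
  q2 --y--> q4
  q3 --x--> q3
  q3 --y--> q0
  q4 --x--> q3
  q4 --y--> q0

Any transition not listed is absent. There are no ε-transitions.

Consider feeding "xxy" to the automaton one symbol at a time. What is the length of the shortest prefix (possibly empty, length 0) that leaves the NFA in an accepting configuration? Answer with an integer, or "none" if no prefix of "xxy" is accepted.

Start in {q0}.
Read 'x': {q0} → {q4}.
Read 'x': {q4} → {q3}.
None of the earlier sets intersect F, but {q3} does.

2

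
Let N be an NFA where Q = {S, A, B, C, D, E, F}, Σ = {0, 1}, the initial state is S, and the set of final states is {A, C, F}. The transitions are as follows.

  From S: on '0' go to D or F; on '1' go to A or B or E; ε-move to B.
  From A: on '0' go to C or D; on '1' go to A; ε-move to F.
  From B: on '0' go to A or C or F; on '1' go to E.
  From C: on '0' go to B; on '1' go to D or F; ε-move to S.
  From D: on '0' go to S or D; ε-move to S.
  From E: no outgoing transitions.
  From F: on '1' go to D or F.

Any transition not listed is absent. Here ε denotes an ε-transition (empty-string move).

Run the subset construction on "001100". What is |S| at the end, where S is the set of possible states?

Start: ε-closure({S}) = {S, B}.
Read '0': S→{D, F}, B→{A, C, F}; union {A, C, D, F}; ε-closure = {S, A, B, C, D, F}.
Read '0': S→{D, F}, A→{C, D}, B→{A, C, F}, C→{B}, D→{S, D}, F→∅; now {S, A, B, C, D, F}.
Read '1': S→{A, B, E}, A→{A}, B→{E}, C→{D, F}, D→∅, F→{D, F}; union {A, B, D, E, F}; ε-closure = {S, A, B, D, E, F}.
Read '1': S→{A, B, E}, A→{A}, B→{E}, D→∅, E→∅, F→{D, F}; union {A, B, D, E, F}; ε-closure = {S, A, B, D, E, F}.
Read '0': S→{D, F}, A→{C, D}, B→{A, C, F}, D→{S, D}, E→∅, F→∅; union {S, A, C, D, F}; ε-closure = {S, A, B, C, D, F}.
Read '0': S→{D, F}, A→{C, D}, B→{A, C, F}, C→{B}, D→{S, D}, F→∅; now {S, A, B, C, D, F}.
That set has 6 states.

6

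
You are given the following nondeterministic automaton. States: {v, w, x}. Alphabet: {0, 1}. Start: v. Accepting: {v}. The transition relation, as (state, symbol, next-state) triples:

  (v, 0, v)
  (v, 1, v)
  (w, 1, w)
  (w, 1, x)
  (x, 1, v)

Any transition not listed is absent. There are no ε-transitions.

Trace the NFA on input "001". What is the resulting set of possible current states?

{v}

Start in {v}.
Read '0': {v} → {v}.
Read '0': {v} → {v}.
Read '1': {v} → {v}.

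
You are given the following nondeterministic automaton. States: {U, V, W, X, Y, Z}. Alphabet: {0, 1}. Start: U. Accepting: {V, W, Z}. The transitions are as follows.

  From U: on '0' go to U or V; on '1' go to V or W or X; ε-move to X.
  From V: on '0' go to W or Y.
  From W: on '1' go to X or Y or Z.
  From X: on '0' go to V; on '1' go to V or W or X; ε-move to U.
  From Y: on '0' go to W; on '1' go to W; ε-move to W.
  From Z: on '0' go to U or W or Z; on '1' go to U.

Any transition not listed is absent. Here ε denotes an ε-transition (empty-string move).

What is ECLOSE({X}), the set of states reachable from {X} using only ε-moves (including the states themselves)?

{U, X}

Begin with {X}.
ε-move X → U; add U.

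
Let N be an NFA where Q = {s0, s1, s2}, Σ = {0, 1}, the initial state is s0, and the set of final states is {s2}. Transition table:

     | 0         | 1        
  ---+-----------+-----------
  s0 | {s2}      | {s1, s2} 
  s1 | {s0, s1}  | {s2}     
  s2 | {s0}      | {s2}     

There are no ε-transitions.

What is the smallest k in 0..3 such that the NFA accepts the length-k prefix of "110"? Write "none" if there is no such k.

1

Start in {s0}.
Read '1': {s0} → {s1, s2}.
None of the earlier sets intersect F, but {s1, s2} does.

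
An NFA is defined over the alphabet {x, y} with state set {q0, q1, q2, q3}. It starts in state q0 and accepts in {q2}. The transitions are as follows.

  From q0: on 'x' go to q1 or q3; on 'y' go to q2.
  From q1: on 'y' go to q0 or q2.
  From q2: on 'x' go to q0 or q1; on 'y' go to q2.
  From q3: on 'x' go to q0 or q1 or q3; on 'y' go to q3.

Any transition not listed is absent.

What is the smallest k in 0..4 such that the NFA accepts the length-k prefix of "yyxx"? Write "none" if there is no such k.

1

Start in {q0}.
Read 'y': q0→{q2}; now {q2}.
None of the earlier sets intersect F, but {q2} does.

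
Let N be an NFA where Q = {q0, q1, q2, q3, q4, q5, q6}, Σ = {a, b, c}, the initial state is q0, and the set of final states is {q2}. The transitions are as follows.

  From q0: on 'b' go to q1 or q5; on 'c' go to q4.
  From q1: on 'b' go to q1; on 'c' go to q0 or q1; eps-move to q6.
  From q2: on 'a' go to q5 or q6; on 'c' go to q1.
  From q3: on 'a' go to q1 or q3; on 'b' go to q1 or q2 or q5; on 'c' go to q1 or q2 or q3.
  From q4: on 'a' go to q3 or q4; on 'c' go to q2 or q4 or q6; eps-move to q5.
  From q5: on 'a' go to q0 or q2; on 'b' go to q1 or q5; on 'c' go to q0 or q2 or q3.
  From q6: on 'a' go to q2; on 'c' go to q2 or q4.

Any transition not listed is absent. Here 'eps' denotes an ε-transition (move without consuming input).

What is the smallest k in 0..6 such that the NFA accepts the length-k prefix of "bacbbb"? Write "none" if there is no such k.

2

Start in {q0}.
Read 'b': q0→{q1, q5}; union {q1, q5}; ε-closure = {q1, q5, q6}.
Read 'a': q1→∅, q5→{q0, q2}, q6→{q2}; now {q0, q2}.
None of the earlier sets intersect F, but {q0, q2} does.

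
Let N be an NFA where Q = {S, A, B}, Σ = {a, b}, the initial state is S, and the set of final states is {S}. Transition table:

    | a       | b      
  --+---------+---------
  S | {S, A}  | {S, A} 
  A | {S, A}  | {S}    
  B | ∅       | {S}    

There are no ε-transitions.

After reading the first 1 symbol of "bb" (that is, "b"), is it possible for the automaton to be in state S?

Yes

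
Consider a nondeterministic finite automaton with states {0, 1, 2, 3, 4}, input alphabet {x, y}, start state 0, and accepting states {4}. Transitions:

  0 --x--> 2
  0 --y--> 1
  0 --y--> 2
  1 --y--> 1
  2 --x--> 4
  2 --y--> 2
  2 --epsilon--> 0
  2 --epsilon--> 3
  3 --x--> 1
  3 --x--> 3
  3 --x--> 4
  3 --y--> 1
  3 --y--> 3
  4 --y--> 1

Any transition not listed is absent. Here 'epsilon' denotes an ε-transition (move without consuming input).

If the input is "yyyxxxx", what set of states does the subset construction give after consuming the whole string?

{0, 1, 2, 3, 4}

Start in {0}.
Read 'y': 0→{1, 2}; union {1, 2}; ε-closure = {0, 1, 2, 3}.
Read 'y': 0→{1, 2}, 1→{1}, 2→{2}, 3→{1, 3}; union {1, 2, 3}; ε-closure = {0, 1, 2, 3}.
Read 'y': 0→{1, 2}, 1→{1}, 2→{2}, 3→{1, 3}; union {1, 2, 3}; ε-closure = {0, 1, 2, 3}.
Read 'x': 0→{2}, 1→∅, 2→{4}, 3→{1, 3, 4}; union {1, 2, 3, 4}; ε-closure = {0, 1, 2, 3, 4}.
Read 'x': 0→{2}, 1→∅, 2→{4}, 3→{1, 3, 4}, 4→∅; union {1, 2, 3, 4}; ε-closure = {0, 1, 2, 3, 4}.
Read 'x': 0→{2}, 1→∅, 2→{4}, 3→{1, 3, 4}, 4→∅; union {1, 2, 3, 4}; ε-closure = {0, 1, 2, 3, 4}.
Read 'x': 0→{2}, 1→∅, 2→{4}, 3→{1, 3, 4}, 4→∅; union {1, 2, 3, 4}; ε-closure = {0, 1, 2, 3, 4}.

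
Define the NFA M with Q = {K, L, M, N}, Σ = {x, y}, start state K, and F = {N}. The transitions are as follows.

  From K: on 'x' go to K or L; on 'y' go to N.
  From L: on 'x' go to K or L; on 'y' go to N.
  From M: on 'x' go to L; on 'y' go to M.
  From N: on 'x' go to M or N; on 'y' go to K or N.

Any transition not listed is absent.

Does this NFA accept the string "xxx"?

Start in {K}.
Read 'x': K→{K, L}; now {K, L}.
Read 'x': K→{K, L}, L→{K, L}; now {K, L}.
Read 'x': K→{K, L}, L→{K, L}; now {K, L}.
The final set {K, L} contains no accepting state.

No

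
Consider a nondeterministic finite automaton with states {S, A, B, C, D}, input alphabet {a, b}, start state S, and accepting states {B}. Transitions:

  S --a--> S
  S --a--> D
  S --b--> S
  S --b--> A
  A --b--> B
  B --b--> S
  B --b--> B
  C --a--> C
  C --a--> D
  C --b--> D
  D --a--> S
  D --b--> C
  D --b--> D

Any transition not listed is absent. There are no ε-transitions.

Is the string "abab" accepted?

No

Start in {S}.
Read 'a': S→{S, D}; now {S, D}.
Read 'b': S→{S, A}, D→{C, D}; now {S, A, C, D}.
Read 'a': S→{S, D}, A→∅, C→{C, D}, D→{S}; now {S, C, D}.
Read 'b': S→{S, A}, C→{D}, D→{C, D}; now {S, A, C, D}.
The final set {S, A, C, D} contains no accepting state.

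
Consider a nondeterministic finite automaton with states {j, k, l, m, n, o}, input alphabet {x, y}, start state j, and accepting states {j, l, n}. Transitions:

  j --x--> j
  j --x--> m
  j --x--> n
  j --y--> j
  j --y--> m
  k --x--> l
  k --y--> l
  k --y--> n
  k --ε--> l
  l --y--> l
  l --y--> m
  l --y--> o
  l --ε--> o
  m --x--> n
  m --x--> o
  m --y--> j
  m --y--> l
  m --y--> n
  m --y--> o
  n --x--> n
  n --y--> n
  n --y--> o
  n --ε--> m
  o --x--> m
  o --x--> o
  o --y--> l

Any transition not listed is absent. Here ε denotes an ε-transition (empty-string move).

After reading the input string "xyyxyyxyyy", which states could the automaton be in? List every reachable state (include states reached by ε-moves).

Start in {j}.
Read 'x': j→{j, m, n}; now {j, m, n}.
Read 'y': j→{j, m}, m→{j, l, n, o}, n→{n, o}; now {j, l, m, n, o}.
Read 'y': j→{j, m}, l→{l, m, o}, m→{j, l, n, o}, n→{n, o}, o→{l}; now {j, l, m, n, o}.
Read 'x': j→{j, m, n}, l→∅, m→{n, o}, n→{n}, o→{m, o}; now {j, m, n, o}.
Read 'y': j→{j, m}, m→{j, l, n, o}, n→{n, o}, o→{l}; now {j, l, m, n, o}.
Read 'y': j→{j, m}, l→{l, m, o}, m→{j, l, n, o}, n→{n, o}, o→{l}; now {j, l, m, n, o}.
Read 'x': j→{j, m, n}, l→∅, m→{n, o}, n→{n}, o→{m, o}; now {j, m, n, o}.
Read 'y': j→{j, m}, m→{j, l, n, o}, n→{n, o}, o→{l}; now {j, l, m, n, o}.
Read 'y': j→{j, m}, l→{l, m, o}, m→{j, l, n, o}, n→{n, o}, o→{l}; now {j, l, m, n, o}.
Read 'y': j→{j, m}, l→{l, m, o}, m→{j, l, n, o}, n→{n, o}, o→{l}; now {j, l, m, n, o}.

{j, l, m, n, o}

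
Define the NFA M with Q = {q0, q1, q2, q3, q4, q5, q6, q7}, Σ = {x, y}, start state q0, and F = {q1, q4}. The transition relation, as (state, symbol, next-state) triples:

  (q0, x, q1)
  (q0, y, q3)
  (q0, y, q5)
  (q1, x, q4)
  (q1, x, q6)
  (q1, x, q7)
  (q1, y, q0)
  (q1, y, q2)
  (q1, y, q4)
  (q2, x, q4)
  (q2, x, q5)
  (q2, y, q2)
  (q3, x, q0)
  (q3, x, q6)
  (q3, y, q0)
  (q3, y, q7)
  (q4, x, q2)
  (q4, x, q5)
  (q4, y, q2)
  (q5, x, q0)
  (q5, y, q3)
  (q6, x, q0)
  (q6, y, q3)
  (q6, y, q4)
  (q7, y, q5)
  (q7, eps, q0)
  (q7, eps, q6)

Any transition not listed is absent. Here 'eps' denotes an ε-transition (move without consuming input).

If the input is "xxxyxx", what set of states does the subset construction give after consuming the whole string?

Start in {q0}.
Read 'x': {q0} → {q1}.
Read 'x': {q1} → {q0, q4, q6, q7}.
Read 'x': {q0, q4, q6, q7} → {q0, q1, q2, q5}.
Read 'y': {q0, q1, q2, q5} → {q0, q2, q3, q4, q5}.
Read 'x': {q0, q2, q3, q4, q5} → {q0, q1, q2, q4, q5, q6}.
Read 'x': {q0, q1, q2, q4, q5, q6} → {q0, q1, q2, q4, q5, q6, q7}.

{q0, q1, q2, q4, q5, q6, q7}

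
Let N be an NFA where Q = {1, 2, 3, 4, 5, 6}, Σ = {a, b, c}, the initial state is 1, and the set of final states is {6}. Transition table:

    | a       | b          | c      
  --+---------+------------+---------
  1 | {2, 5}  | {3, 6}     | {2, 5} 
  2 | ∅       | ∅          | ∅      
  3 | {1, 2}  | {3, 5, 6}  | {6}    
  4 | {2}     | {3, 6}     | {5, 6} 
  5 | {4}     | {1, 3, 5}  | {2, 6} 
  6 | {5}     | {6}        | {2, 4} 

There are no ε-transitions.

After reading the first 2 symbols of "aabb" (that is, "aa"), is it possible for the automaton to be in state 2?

No

Start in {1}.
Read 'a': 1→{2, 5}; now {2, 5}.
Read 'a': 2→∅, 5→{4}; now {4}.
State 2 is not in {4}.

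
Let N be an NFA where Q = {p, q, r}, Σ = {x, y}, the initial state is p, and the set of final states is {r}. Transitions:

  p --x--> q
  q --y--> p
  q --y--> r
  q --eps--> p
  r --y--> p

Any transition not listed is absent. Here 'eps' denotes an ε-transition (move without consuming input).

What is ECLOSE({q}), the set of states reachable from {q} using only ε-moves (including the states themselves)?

Begin with {q}.
ε-move q → p; add p.

{p, q}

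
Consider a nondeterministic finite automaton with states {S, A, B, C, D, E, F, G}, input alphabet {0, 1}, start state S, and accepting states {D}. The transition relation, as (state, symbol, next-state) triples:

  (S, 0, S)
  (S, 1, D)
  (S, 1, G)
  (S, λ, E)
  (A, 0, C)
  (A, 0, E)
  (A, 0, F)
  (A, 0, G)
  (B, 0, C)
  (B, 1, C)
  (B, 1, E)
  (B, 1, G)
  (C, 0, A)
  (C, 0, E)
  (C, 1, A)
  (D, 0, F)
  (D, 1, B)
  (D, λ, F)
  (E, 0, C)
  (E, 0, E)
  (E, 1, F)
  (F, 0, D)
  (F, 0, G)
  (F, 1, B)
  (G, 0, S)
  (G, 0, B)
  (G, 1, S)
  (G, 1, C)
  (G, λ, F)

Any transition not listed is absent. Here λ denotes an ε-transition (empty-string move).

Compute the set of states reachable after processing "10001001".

Start: ε-closure({S}) = {S, E}.
Read '1': {S, E} → {D, F, G}.
Read '0': {D, F, G} → {S, B, D, E, F, G}.
Read '0': {S, B, D, E, F, G} → {S, B, C, D, E, F, G}.
Read '0': {S, B, C, D, E, F, G} → {S, A, B, C, D, E, F, G}.
Read '1': {S, A, B, C, D, E, F, G} → {S, A, B, C, D, E, F, G}.
Read '0': {S, A, B, C, D, E, F, G} → {S, A, B, C, D, E, F, G}.
Read '0': {S, A, B, C, D, E, F, G} → {S, A, B, C, D, E, F, G}.
Read '1': {S, A, B, C, D, E, F, G} → {S, A, B, C, D, E, F, G}.

{S, A, B, C, D, E, F, G}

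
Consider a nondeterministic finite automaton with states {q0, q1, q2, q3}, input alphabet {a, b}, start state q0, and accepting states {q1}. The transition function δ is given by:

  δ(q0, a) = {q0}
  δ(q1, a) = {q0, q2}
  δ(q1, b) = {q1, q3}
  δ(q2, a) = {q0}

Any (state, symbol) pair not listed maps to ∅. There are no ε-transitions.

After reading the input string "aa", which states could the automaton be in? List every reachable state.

Start in {q0}.
Read 'a': q0→{q0}; now {q0}.
Read 'a': q0→{q0}; now {q0}.

{q0}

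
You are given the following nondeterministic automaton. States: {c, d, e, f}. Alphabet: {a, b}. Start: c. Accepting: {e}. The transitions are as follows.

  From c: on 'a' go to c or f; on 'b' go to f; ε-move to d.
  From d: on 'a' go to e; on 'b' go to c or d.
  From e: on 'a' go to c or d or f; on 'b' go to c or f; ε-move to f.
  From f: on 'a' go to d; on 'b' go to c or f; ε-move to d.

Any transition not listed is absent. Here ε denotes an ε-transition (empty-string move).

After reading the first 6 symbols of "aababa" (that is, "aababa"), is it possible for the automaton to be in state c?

Yes

Start: ε-closure({c}) = {c, d}.
Read 'a': {c, d} → {c, d, e, f}.
Read 'a': {c, d, e, f} → {c, d, e, f}.
Read 'b': {c, d, e, f} → {c, d, f}.
Read 'a': {c, d, f} → {c, d, e, f}.
Read 'b': {c, d, e, f} → {c, d, f}.
Read 'a': {c, d, f} → {c, d, e, f}.
State c is in {c, d, e, f}.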